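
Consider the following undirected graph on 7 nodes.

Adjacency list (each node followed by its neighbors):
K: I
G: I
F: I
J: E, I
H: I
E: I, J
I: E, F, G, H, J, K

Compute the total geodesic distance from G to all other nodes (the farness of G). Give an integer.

Distances from G: E:2, F:2, H:2, I:1, J:2, K:2.
Sum = 2 + 2 + 2 + 1 + 2 + 2 = 11.

11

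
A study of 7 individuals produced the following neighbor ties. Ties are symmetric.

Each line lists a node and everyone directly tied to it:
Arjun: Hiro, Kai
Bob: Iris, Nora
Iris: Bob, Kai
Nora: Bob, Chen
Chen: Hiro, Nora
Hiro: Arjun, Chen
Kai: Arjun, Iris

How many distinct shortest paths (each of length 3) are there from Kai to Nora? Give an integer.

1

The shortest distance is 3, and the only length-3 path is Kai–Iris–Bob–Nora. So there is exactly 1 shortest path.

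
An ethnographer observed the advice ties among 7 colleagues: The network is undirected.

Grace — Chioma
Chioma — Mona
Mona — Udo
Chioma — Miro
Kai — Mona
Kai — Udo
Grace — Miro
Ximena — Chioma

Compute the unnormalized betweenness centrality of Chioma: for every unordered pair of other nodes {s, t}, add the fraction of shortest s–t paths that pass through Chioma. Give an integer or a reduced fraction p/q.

11

Pairs whose geodesics pass through Chioma — Kai–Miro: 1; Kai–Ximena: 1; Kai–Grace: 1; Udo–Miro: 1; Udo–Ximena: 1; Udo–Grace: 1; Mona–Miro: 1; Mona–Ximena: 1; Mona–Grace: 1; Miro–Ximena: 1; Ximena–Grace: 1.
All other pairs contribute 0.
Summing the contributions gives betweenness(Chioma) = 11.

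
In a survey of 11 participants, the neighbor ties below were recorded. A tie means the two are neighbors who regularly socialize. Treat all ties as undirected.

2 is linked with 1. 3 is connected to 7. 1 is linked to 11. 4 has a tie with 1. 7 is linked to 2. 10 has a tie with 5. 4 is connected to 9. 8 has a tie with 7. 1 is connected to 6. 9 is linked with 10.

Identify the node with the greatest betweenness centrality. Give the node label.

1

Unnormalized betweenness of each node: 1:33, 2:21, 3:0, 4:21, 5:0, 6:0, 7:17, 8:0, 9:16, 10:9, 11:0.
1 has the largest value, 33, making it the main broker — the node through which the most shortest paths run.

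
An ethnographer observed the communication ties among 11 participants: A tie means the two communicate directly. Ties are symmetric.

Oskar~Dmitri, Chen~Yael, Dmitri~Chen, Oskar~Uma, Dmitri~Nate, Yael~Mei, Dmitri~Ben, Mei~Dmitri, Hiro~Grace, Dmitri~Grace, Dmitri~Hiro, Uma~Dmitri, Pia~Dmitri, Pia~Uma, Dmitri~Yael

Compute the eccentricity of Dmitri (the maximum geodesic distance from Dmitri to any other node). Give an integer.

1

Distances from Dmitri: Ben:1, Chen:1, Grace:1, Hiro:1, Mei:1, Nate:1, Oskar:1, Pia:1, Uma:1, Yael:1.
The largest is 1 (to Hiro, Yael, Nate, Oskar, Ben, Uma, Pia, Mei, Grace, and Chen), so the eccentricity of Dmitri is 1.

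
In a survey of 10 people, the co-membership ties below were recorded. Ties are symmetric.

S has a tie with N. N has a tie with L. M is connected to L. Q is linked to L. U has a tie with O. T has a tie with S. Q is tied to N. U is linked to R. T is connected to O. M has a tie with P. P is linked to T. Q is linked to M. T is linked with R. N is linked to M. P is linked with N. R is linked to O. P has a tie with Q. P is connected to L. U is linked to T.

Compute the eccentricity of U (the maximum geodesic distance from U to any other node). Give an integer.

3

Distances from U: L:3, M:3, N:3, O:1, P:2, Q:3, R:1, S:2, T:1.
The largest is 3 (to N, Q, L, and M), so the eccentricity of U is 3.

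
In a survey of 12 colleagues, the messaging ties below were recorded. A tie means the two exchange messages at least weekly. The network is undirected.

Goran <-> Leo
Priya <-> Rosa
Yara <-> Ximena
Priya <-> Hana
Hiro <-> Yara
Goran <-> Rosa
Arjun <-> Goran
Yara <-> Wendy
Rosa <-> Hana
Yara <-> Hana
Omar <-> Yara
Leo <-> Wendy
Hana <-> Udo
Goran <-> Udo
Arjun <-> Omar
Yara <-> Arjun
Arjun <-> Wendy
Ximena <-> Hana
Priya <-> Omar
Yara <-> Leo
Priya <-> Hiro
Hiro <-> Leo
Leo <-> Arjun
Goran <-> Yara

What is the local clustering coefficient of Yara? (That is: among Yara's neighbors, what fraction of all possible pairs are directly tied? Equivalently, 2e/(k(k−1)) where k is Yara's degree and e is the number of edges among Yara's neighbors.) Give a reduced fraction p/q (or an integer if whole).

2/7

Yara's neighbors: Arjun, Goran, Hana, Hiro, Leo, Omar, Wendy, and Ximena (k = 8).
Possible neighbor pairs: C(8,2) = 28. Edges among them: Arjun–Goran, Arjun–Leo, Arjun–Omar, Arjun–Wendy, Goran–Leo, Hana–Ximena, Hiro–Leo, Leo–Wendy → e = 8.
Clustering(Yara) = 8/28 = 2/7.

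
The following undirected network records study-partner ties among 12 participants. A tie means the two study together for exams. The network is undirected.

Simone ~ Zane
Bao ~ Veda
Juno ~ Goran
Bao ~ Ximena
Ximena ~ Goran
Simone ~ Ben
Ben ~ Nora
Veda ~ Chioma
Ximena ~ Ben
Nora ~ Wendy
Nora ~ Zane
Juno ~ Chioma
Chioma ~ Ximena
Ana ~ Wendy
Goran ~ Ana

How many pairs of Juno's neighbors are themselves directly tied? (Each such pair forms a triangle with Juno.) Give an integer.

Juno's neighbors are Chioma and Goran, but none of them are tied to each other, so no triangle contains Juno.

0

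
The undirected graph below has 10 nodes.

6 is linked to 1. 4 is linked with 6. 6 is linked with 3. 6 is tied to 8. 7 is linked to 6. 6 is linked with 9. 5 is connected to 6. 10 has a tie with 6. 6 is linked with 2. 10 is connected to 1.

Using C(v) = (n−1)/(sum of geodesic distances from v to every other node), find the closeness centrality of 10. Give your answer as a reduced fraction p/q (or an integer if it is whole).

Distances from 10: 1:1, 2:2, 3:2, 4:2, 5:2, 6:1, 7:2, 8:2, 9:2. Sum = 16.
n = 10, so closeness = 9/16.

9/16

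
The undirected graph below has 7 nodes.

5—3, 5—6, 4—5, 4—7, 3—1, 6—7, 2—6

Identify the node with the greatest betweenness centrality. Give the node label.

Unnormalized betweenness of each node: 1:0, 2:0, 3:5, 4:3/2, 5:9, 6:13/2, 7:1.
5 has the largest value, 9, making it the main broker — the node through which the most shortest paths run.

5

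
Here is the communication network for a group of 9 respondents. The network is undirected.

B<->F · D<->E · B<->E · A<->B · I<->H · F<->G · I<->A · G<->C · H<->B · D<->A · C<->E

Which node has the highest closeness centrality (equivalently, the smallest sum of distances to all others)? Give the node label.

Farness (sum of distances to all others) for each node — A:15, B:12, C:18, D:17, E:14, F:16, G:19, H:17, I:20.
The smallest farness is 12, for B, so B has the highest closeness.

B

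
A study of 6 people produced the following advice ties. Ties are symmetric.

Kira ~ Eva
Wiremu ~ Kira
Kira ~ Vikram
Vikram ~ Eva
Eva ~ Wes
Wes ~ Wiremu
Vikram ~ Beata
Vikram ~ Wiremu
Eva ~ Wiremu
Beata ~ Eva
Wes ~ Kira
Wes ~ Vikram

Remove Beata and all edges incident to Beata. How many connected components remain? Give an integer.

1

Beata's neighbors (Eva and Vikram) remain reachable from one another through other ties, so the rest of the network stays in one piece.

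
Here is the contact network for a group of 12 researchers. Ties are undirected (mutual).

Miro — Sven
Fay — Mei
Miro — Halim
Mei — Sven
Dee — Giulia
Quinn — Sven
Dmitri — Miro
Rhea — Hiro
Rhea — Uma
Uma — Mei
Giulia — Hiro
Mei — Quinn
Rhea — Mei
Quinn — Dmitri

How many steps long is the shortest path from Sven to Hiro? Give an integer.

One shortest route is Sven – Mei – Rhea – Hiro, which uses 3 edges, and at distance 2 from Sven we only reach {Dmitri, Fay, Halim, Rhea, Uma}, which does not include Hiro. So d(Sven,Hiro) = 3.

3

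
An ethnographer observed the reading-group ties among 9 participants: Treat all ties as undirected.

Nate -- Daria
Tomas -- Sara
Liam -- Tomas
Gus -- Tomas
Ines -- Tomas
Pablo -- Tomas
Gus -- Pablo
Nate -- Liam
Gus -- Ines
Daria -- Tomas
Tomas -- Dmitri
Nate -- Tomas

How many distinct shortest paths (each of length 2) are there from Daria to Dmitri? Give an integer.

1

The shortest distance is 2, and the only length-2 path is Daria–Tomas–Dmitri. So there is exactly 1 shortest path.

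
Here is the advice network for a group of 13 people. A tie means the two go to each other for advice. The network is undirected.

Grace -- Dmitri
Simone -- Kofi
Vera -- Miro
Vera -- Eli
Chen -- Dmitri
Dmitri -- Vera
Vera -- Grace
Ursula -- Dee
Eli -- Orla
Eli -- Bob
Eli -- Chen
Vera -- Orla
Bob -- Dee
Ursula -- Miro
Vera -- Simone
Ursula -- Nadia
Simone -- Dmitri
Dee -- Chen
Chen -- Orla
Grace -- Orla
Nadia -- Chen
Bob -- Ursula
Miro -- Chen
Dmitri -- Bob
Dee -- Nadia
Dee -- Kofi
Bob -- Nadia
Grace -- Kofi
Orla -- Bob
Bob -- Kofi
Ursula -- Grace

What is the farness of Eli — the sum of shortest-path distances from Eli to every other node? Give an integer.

Distances from Eli: Bob:1, Chen:1, Dee:2, Dmitri:2, Grace:2, Kofi:2, Miro:2, Nadia:2, Orla:1, Simone:2, Ursula:2, Vera:1.
Sum = 1 + 1 + 2 + 2 + 2 + 2 + 2 + 2 + 1 + 2 + 2 + 1 = 20.

20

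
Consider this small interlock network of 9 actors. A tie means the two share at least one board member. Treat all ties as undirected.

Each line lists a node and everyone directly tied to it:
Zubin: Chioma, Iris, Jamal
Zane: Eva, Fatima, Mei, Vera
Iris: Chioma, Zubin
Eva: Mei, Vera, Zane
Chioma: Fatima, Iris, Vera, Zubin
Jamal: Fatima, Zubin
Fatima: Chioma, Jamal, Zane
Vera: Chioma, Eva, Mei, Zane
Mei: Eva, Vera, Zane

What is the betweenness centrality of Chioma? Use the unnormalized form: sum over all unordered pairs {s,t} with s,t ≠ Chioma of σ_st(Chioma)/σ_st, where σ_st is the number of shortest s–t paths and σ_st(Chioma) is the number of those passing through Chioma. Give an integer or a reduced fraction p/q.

Pairs whose geodesics pass through Chioma — Vera–Iris: 1; Vera–Zubin: 1; Vera–Fatima: 1/2; Vera–Jamal: 2/3; Zane–Iris: 2/2; Zane–Zubin: 2/3; Mei–Iris: 1; Mei–Zubin: 1; Eva–Iris: 1; Eva–Zubin: 1; Iris–Fatima: 1; Zubin–Fatima: 1/2.
All other pairs contribute 0.
Summing the contributions gives betweenness(Chioma) = 31/3.

31/3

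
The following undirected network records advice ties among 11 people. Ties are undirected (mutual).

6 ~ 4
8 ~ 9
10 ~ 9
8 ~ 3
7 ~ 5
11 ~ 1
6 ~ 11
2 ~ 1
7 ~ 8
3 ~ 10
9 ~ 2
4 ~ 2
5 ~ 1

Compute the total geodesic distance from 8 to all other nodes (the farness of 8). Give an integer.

Distances from 8: 1:3, 2:2, 3:1, 4:3, 5:2, 6:4, 7:1, 9:1, 10:2, 11:4.
Sum = 3 + 2 + 1 + 3 + 2 + 4 + 1 + 1 + 2 + 4 = 23.

23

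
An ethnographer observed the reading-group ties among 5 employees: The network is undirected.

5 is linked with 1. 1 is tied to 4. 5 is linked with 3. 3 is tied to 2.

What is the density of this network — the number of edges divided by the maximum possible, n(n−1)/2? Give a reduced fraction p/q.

There are 4 edges and 5 nodes, so the maximum possible is C(5,2) = 10.
Density = 4/10 = 2/5.

2/5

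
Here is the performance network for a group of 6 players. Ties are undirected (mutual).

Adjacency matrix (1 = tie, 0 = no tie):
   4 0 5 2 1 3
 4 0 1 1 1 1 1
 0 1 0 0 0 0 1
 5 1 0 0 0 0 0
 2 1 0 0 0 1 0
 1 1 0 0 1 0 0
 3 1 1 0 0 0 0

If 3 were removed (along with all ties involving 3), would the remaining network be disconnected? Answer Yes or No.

No

Even without 3, every remaining node can still reach every other (the residual graph is connected), so 3 is not a cut vertex.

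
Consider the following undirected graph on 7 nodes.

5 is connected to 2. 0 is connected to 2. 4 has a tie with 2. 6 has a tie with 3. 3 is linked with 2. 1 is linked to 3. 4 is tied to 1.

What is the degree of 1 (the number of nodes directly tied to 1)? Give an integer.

1 is directly tied to 3 and 4. That is 2 neighbors, so the degree of 1 is 2.

2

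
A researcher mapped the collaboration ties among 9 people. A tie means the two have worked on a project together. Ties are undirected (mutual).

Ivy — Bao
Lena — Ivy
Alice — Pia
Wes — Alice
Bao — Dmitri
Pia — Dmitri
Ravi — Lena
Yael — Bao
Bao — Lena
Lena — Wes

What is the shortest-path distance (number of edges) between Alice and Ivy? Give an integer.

3

One shortest route is Alice – Wes – Lena – Ivy, which uses 3 edges, and at distance 2 from Alice we only reach {Dmitri, Lena}, which does not include Ivy. So d(Alice,Ivy) = 3.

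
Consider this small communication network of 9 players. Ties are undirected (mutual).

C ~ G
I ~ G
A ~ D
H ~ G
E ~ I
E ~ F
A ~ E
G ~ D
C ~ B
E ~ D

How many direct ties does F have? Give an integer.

F is directly tied to E. That is 1 neighbor, so the degree of F is 1.

1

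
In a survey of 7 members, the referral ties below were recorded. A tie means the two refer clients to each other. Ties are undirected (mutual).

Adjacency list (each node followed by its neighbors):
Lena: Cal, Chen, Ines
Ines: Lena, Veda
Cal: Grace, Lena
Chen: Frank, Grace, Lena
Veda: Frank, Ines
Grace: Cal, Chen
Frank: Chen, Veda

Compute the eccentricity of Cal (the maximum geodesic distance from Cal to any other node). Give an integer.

Distances from Cal: Chen:2, Frank:3, Grace:1, Ines:2, Lena:1, Veda:3.
The largest is 3 (to Veda and Frank), so the eccentricity of Cal is 3.

3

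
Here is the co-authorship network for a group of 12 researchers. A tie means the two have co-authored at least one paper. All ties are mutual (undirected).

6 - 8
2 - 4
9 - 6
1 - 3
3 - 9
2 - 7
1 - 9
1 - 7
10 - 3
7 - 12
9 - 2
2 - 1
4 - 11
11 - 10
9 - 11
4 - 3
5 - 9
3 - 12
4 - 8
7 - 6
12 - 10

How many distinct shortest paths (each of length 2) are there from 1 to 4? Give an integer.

The shortest distance is 2. The length-2 paths are: 1–3–4; 1–2–4.
That gives 2 distinct shortest paths.

2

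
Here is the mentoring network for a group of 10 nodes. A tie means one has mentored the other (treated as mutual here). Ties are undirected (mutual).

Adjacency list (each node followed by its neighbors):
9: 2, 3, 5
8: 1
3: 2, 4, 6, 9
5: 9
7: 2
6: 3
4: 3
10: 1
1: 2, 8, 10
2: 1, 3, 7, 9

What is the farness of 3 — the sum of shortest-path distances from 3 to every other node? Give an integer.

16

Distances from 3: 1:2, 2:1, 4:1, 5:2, 6:1, 7:2, 8:3, 9:1, 10:3.
Sum = 2 + 1 + 1 + 2 + 1 + 2 + 3 + 1 + 3 = 16.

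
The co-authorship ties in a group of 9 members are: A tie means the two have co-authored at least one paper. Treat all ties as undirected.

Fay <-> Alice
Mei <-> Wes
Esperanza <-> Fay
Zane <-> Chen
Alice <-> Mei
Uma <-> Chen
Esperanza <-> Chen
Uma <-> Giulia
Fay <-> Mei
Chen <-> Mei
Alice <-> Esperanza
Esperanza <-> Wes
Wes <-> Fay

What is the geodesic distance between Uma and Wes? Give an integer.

One shortest route is Uma – Chen – Esperanza – Wes, which uses 3 edges, and at distance 2 from Uma we only reach {Esperanza, Mei, Zane}, which does not include Wes. So d(Uma,Wes) = 3.

3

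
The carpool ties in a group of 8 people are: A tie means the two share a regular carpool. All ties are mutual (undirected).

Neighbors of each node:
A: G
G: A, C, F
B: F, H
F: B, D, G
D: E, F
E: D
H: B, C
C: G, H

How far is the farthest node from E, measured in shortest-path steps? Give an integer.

Distances from E: A:4, B:3, C:4, D:1, F:2, G:3, H:4.
The largest is 4 (to A, C, and H), so the eccentricity of E is 4.

4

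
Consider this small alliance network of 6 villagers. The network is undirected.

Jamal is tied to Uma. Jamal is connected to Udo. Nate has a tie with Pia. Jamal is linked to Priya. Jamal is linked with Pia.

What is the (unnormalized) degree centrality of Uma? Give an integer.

1

Uma is directly tied to Jamal. That is 1 neighbor, so the degree of Uma is 1.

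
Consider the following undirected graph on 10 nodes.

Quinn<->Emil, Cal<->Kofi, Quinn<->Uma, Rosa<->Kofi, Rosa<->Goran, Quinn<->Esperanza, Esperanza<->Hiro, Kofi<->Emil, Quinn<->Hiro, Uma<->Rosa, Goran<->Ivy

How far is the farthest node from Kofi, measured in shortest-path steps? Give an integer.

3

Distances from Kofi: Cal:1, Emil:1, Esperanza:3, Goran:2, Hiro:3, Ivy:3, Quinn:2, Rosa:1, Uma:2.
The largest is 3 (to Hiro, Esperanza, and Ivy), so the eccentricity of Kofi is 3.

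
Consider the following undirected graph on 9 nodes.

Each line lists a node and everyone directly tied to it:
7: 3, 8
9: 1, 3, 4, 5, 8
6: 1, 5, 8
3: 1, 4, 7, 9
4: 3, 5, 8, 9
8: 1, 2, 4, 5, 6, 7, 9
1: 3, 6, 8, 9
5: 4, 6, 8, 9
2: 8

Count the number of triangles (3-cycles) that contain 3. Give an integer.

2

3's neighbors: 1, 4, 7, and 9.
Neighbor pairs that are themselves tied: 3–1–9; 3–4–9. Each forms one triangle with 3, for 2 in total.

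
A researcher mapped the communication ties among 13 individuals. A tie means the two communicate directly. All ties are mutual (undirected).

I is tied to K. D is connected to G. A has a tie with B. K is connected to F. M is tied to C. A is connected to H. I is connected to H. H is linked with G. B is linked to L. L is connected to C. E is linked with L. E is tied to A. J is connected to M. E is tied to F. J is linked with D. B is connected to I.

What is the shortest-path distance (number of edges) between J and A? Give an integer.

4

One shortest route is J – D – G – H – A, which uses 4 edges, and at distance 3 from J we only reach {H, L}, which does not include A. So d(J,A) = 4.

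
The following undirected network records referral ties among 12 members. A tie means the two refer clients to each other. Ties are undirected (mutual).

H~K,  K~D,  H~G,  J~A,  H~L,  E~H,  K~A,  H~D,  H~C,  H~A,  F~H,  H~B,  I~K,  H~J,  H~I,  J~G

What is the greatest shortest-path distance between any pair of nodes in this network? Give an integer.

Eccentricity of each node (its greatest distance to any other): A:2, B:2, C:2, D:2, E:2, F:2, G:2, H:1, I:2, J:2, K:2, L:2.
The maximum eccentricity is 2, realized for instance by the pair E–G via E – H – G. So the diameter is 2.

2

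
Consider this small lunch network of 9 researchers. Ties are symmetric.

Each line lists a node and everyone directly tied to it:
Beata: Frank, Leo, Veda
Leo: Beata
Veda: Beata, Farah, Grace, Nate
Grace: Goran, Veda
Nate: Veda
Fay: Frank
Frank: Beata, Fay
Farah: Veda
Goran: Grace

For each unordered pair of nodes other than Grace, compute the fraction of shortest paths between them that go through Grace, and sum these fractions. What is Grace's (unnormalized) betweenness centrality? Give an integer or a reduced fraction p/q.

Pairs whose geodesics pass through Grace — Leo–Goran: 1; Farah–Goran: 1; Nate–Goran: 1; Beata–Goran: 1; Veda–Goran: 1; Goran–Frank: 1; Goran–Fay: 1.
All other pairs contribute 0.
Summing the contributions gives betweenness(Grace) = 7.

7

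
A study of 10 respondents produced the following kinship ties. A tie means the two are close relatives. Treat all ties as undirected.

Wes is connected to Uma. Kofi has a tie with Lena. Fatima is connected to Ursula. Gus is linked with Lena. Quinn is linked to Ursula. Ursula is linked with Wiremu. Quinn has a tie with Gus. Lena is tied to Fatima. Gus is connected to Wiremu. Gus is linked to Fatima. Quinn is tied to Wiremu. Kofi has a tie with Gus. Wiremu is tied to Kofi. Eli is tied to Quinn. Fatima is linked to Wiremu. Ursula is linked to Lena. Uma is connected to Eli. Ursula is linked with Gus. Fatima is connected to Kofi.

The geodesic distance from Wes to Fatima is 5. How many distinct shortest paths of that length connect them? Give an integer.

The shortest distance is 5. The length-5 paths are: Wes–Uma–Eli–Quinn–Wiremu–Fatima; Wes–Uma–Eli–Quinn–Gus–Fatima; Wes–Uma–Eli–Quinn–Ursula–Fatima.
That gives 3 distinct shortest paths.

3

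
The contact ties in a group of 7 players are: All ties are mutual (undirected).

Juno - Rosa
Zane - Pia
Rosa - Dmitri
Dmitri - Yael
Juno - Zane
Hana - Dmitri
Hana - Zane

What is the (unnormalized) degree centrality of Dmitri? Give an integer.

3

Dmitri is directly tied to Hana, Rosa, and Yael. That is 3 neighbors, so the degree of Dmitri is 3.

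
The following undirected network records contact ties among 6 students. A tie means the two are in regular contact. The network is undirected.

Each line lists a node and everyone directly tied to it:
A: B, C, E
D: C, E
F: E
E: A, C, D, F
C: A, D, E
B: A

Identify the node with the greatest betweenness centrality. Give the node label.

E

Unnormalized betweenness of each node: A:4, B:0, C:1, D:0, E:5, F:0.
E has the largest value, 5, making it the main broker — the node through which the most shortest paths run.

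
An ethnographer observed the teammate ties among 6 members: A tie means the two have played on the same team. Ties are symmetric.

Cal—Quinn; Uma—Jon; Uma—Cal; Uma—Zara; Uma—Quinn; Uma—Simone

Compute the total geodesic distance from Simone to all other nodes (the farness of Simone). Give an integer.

9

Distances from Simone: Cal:2, Jon:2, Quinn:2, Uma:1, Zara:2.
Sum = 2 + 2 + 2 + 1 + 2 = 9.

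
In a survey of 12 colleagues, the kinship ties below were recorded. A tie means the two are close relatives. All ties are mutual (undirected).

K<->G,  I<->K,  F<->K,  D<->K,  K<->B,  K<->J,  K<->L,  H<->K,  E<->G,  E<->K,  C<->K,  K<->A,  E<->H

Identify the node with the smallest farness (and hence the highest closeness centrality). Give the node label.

K

Farness (sum of distances to all others) for each node — A:21, B:21, C:21, D:21, E:19, F:21, G:20, H:20, I:21, J:21, K:11, L:21.
The smallest farness is 11, for K, so K has the highest closeness.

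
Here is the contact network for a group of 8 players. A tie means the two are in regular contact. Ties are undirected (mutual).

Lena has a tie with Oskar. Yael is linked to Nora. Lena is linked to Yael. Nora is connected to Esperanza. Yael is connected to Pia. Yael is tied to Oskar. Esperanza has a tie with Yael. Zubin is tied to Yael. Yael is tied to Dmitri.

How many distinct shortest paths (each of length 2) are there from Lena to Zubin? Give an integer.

The shortest distance is 2, and the only length-2 path is Lena–Yael–Zubin. So there is exactly 1 shortest path.

1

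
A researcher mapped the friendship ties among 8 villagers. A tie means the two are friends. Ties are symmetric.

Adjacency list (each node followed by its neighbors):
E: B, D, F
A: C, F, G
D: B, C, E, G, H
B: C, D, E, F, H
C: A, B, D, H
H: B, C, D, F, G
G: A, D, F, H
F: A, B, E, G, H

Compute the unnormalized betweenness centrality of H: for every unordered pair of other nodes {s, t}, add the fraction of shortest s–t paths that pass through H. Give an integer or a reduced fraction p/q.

5/4

Pairs whose geodesics pass through H — B–G: 1/3; C–G: 1/3; C–F: 1/3; D–F: 1/4.
All other pairs contribute 0.
Summing the contributions gives betweenness(H) = 5/4.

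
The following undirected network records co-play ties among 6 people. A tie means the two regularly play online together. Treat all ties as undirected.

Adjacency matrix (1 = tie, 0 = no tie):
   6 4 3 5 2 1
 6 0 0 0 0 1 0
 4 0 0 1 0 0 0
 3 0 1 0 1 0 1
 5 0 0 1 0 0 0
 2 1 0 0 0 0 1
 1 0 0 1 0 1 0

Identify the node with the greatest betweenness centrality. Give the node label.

3

Unnormalized betweenness of each node: 1:6, 2:4, 3:7, 4:0, 5:0, 6:0.
3 has the largest value, 7, making it the main broker — the node through which the most shortest paths run.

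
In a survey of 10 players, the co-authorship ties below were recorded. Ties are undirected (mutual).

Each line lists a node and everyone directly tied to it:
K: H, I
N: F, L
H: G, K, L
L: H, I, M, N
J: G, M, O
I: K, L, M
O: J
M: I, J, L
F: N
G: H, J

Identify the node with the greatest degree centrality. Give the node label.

Degrees — F:1, G:2, H:3, I:3, J:3, K:2, L:4, M:3, N:2, O:1.
The maximum is 4, attained only by L.

L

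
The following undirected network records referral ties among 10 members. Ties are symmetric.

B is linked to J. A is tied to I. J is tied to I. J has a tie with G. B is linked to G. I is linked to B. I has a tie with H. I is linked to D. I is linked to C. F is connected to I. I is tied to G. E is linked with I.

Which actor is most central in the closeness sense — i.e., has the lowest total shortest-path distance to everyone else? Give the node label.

Farness (sum of distances to all others) for each node — A:17, B:15, C:17, D:17, E:17, F:17, G:15, H:17, I:9, J:15.
The smallest farness is 9, for I, so I has the highest closeness.

I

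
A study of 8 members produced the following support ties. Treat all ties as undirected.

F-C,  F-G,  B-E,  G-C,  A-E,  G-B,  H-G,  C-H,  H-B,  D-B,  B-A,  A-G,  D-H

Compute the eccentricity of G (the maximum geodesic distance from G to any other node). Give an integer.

Distances from G: A:1, B:1, C:1, D:2, E:2, F:1, H:1.
The largest is 2 (to E and D), so the eccentricity of G is 2.

2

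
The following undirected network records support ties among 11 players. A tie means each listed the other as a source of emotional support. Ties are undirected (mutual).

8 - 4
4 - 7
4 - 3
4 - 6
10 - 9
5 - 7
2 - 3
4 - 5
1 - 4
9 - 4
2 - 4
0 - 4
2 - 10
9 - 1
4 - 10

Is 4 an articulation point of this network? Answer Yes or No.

Removing 4 leaves {6} with no path to {8}, so the network splits into 5 components. 4 is a cut vertex.

Yes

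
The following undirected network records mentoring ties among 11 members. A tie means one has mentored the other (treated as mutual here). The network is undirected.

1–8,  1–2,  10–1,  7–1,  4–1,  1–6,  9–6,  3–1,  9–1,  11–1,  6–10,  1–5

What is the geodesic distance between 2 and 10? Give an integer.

One shortest route is 2 – 1 – 10, which uses 2 edges, and 2 and 10 are not directly tied, so nothing shorter exists. So d(2,10) = 2.

2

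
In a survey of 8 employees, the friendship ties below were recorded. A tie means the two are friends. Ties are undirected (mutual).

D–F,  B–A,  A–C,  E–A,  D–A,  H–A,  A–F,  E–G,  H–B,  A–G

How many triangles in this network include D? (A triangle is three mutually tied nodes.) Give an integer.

1

D's neighbors: A and F.
Neighbor pairs that are themselves tied: D–A–F. Each forms one triangle with D, for 1 in total.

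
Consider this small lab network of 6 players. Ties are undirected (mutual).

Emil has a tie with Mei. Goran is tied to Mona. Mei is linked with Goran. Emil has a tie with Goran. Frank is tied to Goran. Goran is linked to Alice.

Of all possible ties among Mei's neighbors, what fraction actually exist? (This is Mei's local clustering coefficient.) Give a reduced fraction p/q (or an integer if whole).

1

Mei's neighbors: Emil and Goran (k = 2).
Possible neighbor pairs: C(2,2) = 1. Edges among them: Emil–Goran → e = 1.
Clustering(Mei) = 1/1.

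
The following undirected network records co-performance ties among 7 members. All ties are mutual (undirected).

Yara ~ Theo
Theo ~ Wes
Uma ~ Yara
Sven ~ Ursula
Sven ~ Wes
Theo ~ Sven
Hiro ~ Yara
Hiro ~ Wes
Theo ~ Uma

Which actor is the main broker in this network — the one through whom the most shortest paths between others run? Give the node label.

Unnormalized betweenness of each node: Hiro:1/2, Sven:5, Theo:11/2, Uma:0, Ursula:0, Wes:5/2, Yara:3/2.
Theo has the largest value, 11/2, making it the main broker — the node through which the most shortest paths run.

Theo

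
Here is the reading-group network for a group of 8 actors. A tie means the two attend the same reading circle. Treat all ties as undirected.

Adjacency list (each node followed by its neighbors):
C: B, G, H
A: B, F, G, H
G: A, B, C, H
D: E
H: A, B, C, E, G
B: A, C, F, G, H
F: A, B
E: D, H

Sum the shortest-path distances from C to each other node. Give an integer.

12

Distances from C: A:2, B:1, D:3, E:2, F:2, G:1, H:1.
Sum = 2 + 1 + 3 + 2 + 2 + 1 + 1 = 12.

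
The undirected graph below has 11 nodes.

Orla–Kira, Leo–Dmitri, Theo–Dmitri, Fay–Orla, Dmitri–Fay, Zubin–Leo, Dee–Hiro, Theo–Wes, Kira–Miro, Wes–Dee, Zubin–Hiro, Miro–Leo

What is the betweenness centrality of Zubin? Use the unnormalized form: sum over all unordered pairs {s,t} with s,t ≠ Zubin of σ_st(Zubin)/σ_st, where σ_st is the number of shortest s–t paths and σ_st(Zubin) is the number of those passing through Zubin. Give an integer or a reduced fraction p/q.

9

Pairs whose geodesics pass through Zubin — Leo–Dee: 1; Leo–Hiro: 1; Miro–Dee: 1; Miro–Hiro: 1; Kira–Dee: 1; Kira–Hiro: 1; Orla–Hiro: 2/2; Fay–Hiro: 1; Dmitri–Hiro: 1.
All other pairs contribute 0.
Summing the contributions gives betweenness(Zubin) = 9.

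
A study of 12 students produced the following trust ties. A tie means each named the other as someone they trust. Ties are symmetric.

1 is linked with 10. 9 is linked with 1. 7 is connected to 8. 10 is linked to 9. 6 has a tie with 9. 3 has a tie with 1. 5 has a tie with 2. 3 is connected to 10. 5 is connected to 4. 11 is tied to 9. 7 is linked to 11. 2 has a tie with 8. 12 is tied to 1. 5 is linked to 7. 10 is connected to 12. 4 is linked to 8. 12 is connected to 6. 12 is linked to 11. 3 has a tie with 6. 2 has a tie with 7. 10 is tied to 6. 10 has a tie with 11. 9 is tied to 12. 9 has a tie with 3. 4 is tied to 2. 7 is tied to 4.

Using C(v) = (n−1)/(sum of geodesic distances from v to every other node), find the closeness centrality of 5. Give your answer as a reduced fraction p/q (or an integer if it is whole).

Distances from 5: 1:4, 2:1, 3:4, 4:1, 6:4, 7:1, 8:2, 9:3, 10:3, 11:2, 12:3. Sum = 28.
n = 12, so closeness = 11/28.

11/28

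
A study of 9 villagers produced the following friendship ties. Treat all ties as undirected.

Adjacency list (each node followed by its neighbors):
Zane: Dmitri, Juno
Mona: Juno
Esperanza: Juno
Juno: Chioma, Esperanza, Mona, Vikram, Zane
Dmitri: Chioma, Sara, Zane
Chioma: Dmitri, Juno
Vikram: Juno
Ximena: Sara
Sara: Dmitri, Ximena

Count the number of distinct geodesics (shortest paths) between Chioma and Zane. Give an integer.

The shortest distance is 2. The length-2 paths are: Chioma–Dmitri–Zane; Chioma–Juno–Zane.
That gives 2 distinct shortest paths.

2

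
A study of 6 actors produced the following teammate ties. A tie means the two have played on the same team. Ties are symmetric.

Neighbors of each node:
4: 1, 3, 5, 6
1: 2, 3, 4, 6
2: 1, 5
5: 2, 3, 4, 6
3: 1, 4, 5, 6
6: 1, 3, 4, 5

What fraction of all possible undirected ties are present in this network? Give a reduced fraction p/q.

There are 11 edges and 6 nodes, so the maximum possible is C(6,2) = 15.
Density = 11/15.

11/15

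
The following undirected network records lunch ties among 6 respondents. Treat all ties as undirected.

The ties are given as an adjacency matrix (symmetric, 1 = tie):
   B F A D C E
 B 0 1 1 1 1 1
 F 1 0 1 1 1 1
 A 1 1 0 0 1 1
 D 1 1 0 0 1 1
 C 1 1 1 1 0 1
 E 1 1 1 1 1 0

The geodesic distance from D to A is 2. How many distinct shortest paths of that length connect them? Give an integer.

The shortest distance is 2. The length-2 paths are: D–B–A; D–F–A; D–C–A; D–E–A.
That gives 4 distinct shortest paths.

4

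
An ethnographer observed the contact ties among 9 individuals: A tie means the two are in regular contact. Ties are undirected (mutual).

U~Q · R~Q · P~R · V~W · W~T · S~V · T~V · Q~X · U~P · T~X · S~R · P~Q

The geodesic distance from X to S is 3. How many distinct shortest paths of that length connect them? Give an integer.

The shortest distance is 3. The length-3 paths are: X–T–V–S; X–Q–R–S.
That gives 2 distinct shortest paths.

2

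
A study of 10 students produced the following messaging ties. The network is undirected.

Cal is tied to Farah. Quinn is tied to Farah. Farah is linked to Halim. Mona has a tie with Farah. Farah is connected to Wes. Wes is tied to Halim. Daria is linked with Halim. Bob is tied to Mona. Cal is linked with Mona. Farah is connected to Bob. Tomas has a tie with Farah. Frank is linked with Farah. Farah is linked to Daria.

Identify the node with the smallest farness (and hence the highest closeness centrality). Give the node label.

Farah

Farness (sum of distances to all others) for each node — Bob:16, Cal:16, Daria:16, Farah:9, Frank:17, Halim:15, Mona:15, Quinn:17, Tomas:17, Wes:16.
The smallest farness is 9, for Farah, so Farah has the highest closeness.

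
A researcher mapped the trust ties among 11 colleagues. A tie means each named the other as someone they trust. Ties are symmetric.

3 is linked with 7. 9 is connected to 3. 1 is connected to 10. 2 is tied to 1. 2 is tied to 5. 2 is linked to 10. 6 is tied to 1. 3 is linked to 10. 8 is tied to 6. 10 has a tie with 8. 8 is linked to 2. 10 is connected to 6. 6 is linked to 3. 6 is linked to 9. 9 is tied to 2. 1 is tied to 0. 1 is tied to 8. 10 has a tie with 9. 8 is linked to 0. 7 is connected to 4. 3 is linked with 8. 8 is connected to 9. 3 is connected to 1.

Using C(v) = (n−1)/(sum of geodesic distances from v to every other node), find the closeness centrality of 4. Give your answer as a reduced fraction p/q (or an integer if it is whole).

Distances from 4: 0:4, 1:3, 2:4, 3:2, 5:5, 6:3, 7:1, 8:3, 9:3, 10:3. Sum = 31.
n = 11, so closeness = 10/31.

10/31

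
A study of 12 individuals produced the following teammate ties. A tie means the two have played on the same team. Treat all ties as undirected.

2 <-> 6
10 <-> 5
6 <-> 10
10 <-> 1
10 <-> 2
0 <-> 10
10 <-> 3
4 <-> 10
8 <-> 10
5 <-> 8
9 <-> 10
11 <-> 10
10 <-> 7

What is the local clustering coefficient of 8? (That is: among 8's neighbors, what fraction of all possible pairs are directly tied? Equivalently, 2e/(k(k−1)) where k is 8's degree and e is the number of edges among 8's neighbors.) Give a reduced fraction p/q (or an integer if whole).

8's neighbors: 5 and 10 (k = 2).
Possible neighbor pairs: C(2,2) = 1. Edges among them: 5–10 → e = 1.
Clustering(8) = 1/1.

1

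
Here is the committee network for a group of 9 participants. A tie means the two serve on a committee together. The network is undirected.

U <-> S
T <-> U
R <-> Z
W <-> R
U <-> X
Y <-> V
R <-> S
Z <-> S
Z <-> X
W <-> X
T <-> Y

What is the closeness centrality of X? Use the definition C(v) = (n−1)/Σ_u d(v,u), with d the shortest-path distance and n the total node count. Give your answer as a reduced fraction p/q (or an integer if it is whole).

1/2

Distances from X: R:2, S:2, T:2, U:1, V:4, W:1, Y:3, Z:1. Sum = 16.
n = 9, so closeness = 8/16 = 1/2.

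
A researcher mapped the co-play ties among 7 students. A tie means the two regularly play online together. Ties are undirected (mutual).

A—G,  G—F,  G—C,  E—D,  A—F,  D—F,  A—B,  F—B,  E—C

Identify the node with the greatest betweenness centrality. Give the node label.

Unnormalized betweenness of each node: A:1, B:0, C:3/2, D:5/2, E:1, F:11/2, G:7/2.
F has the largest value, 11/2, making it the main broker — the node through which the most shortest paths run.

F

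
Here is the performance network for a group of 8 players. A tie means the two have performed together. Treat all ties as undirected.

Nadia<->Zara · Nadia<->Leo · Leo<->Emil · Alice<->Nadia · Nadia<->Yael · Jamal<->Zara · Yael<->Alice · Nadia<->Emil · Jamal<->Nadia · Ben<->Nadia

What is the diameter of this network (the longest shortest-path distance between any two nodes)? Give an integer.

Eccentricity of each node (its greatest distance to any other): Alice:2, Ben:2, Emil:2, Jamal:2, Leo:2, Nadia:1, Yael:2, Zara:2.
The maximum eccentricity is 2, realized for instance by the pair Zara–Leo via Zara – Nadia – Leo. So the diameter is 2.

2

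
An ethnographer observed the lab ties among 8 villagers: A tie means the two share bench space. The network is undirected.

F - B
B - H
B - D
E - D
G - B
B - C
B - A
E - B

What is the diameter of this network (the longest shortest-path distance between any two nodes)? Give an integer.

Eccentricity of each node (its greatest distance to any other): A:2, B:1, C:2, D:2, E:2, F:2, G:2, H:2.
The maximum eccentricity is 2, realized for instance by the pair F–H via F – B – H. So the diameter is 2.

2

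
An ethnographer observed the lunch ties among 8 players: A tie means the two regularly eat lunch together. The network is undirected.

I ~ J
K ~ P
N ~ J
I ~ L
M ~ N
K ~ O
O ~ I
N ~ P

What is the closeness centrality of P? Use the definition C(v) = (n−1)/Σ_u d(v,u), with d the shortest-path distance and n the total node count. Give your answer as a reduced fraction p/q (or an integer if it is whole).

Distances from P: I:3, J:2, K:1, L:4, M:2, N:1, O:2. Sum = 15.
n = 8, so closeness = 7/15.

7/15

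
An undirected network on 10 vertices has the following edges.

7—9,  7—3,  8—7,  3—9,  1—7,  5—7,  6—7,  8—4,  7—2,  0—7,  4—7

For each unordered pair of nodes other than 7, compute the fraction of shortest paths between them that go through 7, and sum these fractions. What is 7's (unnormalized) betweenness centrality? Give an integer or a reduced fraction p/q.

34

Pairs whose geodesics pass through 7 — 2–8: 1; 2–5: 1; 2–0: 1; 2–3: 1; 2–4: 1; 2–9: 1; 2–1: 1; 2–6: 1; 8–5: 1; 8–0: 1; 8–3: 1; 8–9: 1; 8–1: 1; 8–6: 1 … (+20 more pairs).
All other pairs contribute 0.
Summing the contributions gives betweenness(7) = 34.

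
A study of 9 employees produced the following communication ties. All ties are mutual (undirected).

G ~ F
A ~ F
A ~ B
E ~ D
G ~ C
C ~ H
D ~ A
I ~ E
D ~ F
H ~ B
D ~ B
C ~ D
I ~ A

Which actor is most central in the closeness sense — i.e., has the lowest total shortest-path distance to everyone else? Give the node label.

D

Farness (sum of distances to all others) for each node — A:12, B:14, C:14, D:11, E:16, F:14, G:17, H:17, I:17.
The smallest farness is 11, for D, so D has the highest closeness.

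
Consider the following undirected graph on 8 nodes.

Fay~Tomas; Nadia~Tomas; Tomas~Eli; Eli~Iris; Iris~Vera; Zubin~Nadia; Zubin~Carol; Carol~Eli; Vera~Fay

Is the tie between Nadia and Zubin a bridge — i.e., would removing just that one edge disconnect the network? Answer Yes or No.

Even without that edge, Nadia still reaches Zubin via Nadia – Tomas – Eli – Carol – Zubin, so the network stays connected. Not a bridge.

No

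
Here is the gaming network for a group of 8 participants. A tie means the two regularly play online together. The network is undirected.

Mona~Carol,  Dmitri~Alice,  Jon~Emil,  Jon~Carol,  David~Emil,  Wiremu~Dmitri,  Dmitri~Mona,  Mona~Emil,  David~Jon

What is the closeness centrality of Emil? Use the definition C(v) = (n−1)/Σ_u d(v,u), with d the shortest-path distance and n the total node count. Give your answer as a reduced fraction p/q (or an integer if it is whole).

Distances from Emil: Alice:3, Carol:2, David:1, Dmitri:2, Jon:1, Mona:1, Wiremu:3. Sum = 13.
n = 8, so closeness = 7/13.

7/13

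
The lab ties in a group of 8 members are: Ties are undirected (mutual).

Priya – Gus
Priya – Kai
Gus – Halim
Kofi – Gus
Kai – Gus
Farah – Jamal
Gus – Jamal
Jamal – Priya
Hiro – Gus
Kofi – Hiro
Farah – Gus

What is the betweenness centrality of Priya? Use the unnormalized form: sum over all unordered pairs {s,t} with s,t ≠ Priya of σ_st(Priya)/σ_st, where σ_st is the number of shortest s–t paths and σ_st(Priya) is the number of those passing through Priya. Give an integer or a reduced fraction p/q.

Pairs whose geodesics pass through Priya — Jamal–Kai: 1/2.
All other pairs contribute 0.
Summing the contributions gives betweenness(Priya) = 1/2.

1/2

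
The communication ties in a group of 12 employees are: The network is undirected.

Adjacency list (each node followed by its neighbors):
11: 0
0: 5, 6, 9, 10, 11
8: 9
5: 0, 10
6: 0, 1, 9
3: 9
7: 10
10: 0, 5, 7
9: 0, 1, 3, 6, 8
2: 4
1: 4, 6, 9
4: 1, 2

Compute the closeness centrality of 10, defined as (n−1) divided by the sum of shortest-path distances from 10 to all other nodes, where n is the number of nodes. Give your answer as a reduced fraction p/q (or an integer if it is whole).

11/27

Distances from 10: 0:1, 1:3, 2:5, 3:3, 4:4, 5:1, 6:2, 7:1, 8:3, 9:2, 11:2. Sum = 27.
n = 12, so closeness = 11/27.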